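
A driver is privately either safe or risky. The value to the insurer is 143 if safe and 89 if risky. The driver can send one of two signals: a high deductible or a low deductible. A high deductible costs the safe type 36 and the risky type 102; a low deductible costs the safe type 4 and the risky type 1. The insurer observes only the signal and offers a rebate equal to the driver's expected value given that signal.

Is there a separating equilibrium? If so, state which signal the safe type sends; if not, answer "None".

Try safe → high deductible, risky → low deductible:
  If types separate, high deductible earns payment 143 and low deductible earns 89.
  Safe: high deductible gives 143 − 36 = 107; low deductible gives 89 − 4 = 85. No deviation. ✓
  Risky: low deductible gives 89 − 1 = 88; high deductible gives 143 − 102 = 41. No deviation. ✓
Both hold — the safe type sends high deductible.

high deductible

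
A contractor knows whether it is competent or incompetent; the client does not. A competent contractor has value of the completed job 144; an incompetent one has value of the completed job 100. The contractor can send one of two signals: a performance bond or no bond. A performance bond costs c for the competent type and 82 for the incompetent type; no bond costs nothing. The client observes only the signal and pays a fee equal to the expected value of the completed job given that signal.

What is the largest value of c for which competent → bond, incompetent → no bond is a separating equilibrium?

Under separation: bond → competent (pays 144); no bond → incompetent (pays 100).
Incompetent: 100 − 0 = 100 ≥ 144 − 82 = 62. Holds regardless of c. ✓
Competent: 144 − c ≥ 100 − 0, so c ≤ 144 − 100 = 44.

44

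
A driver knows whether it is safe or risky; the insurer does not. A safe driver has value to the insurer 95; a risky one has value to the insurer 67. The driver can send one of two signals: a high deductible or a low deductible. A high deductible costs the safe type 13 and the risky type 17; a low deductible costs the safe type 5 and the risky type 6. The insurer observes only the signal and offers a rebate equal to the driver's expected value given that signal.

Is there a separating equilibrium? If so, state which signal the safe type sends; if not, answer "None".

None

Try safe → high deductible, risky → low deductible:
  If types separate, high deductible earns payment 95 and low deductible earns 67.
  Safe: high deductible gives 95 − 13 = 82; low deductible gives 67 − 5 = 62. No deviation. ✓
  Risky: low deductible gives 67 − 6 = 61; high deductible gives 95 − 17 = 78. Would deviate. ✗
Try safe → low deductible, risky → high deductible:
  If types separate, low deductible earns payment 95 and high deductible earns 67.
  Safe: low deductible gives 95 − 5 = 90; high deductible gives 67 − 13 = 54. No deviation. ✓
  Risky: high deductible gives 67 − 17 = 50; low deductible gives 95 − 6 = 89. Would deviate. ✗
Neither assignment is incentive-compatible.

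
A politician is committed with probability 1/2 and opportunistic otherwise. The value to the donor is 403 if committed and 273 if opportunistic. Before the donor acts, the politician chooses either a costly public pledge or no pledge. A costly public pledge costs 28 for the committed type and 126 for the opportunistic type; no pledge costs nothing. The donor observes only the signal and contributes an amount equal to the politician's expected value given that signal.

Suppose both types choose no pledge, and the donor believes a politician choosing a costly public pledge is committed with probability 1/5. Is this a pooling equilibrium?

Yes

On the equilibrium path (no pledge) the donor holds the prior 1/2 and pays 1/2·403 + 1/2·273 = 338. Off-path (pledge) belief 1/5 gives 1/5·403 + 4/5·273 = 299.
Committed: no pledge gives 338 − 0 = 338; pledge gives 299 − 28 = 271. Stays. ✓
Opportunistic: no pledge gives 338 − 0 = 338; pledge gives 299 − 126 = 173. Stays. ✓
Beliefs are Bayes-consistent on-path and both types best-respond.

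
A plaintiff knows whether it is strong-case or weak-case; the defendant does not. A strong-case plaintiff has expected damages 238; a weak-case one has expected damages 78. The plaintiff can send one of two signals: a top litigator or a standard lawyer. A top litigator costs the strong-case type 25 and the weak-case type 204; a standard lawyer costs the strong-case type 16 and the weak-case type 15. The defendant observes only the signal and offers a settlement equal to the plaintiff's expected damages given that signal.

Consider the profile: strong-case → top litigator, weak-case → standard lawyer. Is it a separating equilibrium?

If types separate, top litigator earns payment 238 and standard lawyer earns 78.
Strong-case: top litigator gives 238 − 25 = 213; standard lawyer gives 78 − 16 = 62. No deviation. ✓
Weak-case: standard lawyer gives 78 − 15 = 63; top litigator gives 238 − 204 = 34. No deviation. ✓
Neither type gains from mimicking the other.

Yes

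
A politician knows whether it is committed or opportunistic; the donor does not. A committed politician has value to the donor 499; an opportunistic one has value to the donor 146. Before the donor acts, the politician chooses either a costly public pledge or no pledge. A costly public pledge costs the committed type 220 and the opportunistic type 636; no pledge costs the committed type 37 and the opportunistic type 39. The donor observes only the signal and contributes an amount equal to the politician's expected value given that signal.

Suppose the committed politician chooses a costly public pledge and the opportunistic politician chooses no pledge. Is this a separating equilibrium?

If types separate, pledge earns payment 499 and no pledge earns 146.
Committed: pledge gives 499 − 220 = 279; no pledge gives 146 − 37 = 109. No deviation. ✓
Opportunistic: no pledge gives 146 − 39 = 107; pledge gives 499 − 636 = -137. No deviation. ✓
Both incentive constraints hold.

Yes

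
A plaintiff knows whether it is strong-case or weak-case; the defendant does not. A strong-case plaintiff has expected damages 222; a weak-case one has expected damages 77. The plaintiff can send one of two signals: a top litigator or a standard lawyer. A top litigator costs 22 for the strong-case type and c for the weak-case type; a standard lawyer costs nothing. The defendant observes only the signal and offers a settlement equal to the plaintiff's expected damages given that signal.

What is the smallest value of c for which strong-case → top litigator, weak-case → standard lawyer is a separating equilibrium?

145

Under separation: top litigator → strong-case (pays 222); standard lawyer → weak-case (pays 77).
Strong-case: 222 − 22 = 200 ≥ 77 − 0 = 77. Holds regardless of c. ✓
Weak-case: 77 − 0 ≥ 222 − c, so c ≥ 222 − 77 = 145.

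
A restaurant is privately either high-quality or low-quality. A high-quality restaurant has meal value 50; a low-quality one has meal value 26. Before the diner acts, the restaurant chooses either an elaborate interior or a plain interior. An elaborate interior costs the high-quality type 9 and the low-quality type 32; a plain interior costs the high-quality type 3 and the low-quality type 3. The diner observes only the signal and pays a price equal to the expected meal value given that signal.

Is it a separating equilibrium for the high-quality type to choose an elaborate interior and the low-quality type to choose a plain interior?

Yes

Under separation the diner infers type exactly: elaborate interior → high-quality (pays 50), plain interior → low-quality (pays 26).
High-quality: elaborate interior gives 50 − 9 = 41; plain interior gives 26 − 3 = 23. No deviation. ✓
Low-quality: plain interior gives 26 − 3 = 23; elaborate interior gives 50 − 32 = 18. No deviation. ✓
Both incentive constraints hold.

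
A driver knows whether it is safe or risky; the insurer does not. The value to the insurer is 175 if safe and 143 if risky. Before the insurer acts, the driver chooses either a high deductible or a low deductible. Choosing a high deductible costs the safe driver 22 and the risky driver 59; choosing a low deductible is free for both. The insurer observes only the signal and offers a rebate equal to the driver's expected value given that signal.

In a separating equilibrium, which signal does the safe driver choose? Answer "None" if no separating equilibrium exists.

high deductible

Try safe → high deductible, risky → low deductible:
  If types separate, high deductible earns payment 175 and low deductible earns 143.
  Safe: high deductible gives 175 − 22 = 153; low deductible gives 143 − 0 = 143. No deviation. ✓
  Risky: low deductible gives 143 − 0 = 143; high deductible gives 175 − 59 = 116. No deviation. ✓
Both hold — the safe type sends high deductible.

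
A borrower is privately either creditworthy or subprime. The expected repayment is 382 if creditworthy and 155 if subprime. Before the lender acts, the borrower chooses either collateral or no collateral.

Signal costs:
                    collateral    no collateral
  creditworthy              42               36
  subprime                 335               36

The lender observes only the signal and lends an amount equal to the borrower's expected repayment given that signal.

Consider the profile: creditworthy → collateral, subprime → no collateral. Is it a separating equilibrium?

Yes

Under separation the lender infers type exactly: collateral → creditworthy (pays 382), no collateral → subprime (pays 155).
Creditworthy: collateral gives 382 − 42 = 340; no collateral gives 155 − 36 = 119. No deviation. ✓
Subprime: no collateral gives 155 − 36 = 119; collateral gives 382 − 335 = 47. No deviation. ✓
Both incentive constraints hold.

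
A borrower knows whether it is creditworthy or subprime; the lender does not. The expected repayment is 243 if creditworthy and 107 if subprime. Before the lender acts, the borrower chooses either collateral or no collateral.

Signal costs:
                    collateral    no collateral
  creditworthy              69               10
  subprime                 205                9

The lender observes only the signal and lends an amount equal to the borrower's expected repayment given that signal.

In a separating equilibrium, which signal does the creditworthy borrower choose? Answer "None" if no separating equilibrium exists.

collateral

Try creditworthy → collateral, subprime → no collateral:
  If types separate, collateral earns payment 243 and no collateral earns 107.
  Creditworthy: collateral gives 243 − 69 = 174; no collateral gives 107 − 10 = 97. No deviation. ✓
  Subprime: no collateral gives 107 − 9 = 98; collateral gives 243 − 205 = 38. No deviation. ✓
Both hold — the creditworthy type sends collateral.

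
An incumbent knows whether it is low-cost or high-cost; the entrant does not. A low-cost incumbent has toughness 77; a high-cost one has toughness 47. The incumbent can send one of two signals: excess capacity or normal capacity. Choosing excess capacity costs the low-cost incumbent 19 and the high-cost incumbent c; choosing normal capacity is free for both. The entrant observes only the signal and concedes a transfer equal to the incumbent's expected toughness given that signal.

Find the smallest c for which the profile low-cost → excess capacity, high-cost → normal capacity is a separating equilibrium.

Under separation: excess capacity → low-cost (pays 77); normal capacity → high-cost (pays 47).
Low-cost: 77 − 19 = 58 ≥ 47 − 0 = 47. Holds regardless of c. ✓
High-cost: 47 − 0 ≥ 77 − c, so c ≥ 77 − 47 = 30.

30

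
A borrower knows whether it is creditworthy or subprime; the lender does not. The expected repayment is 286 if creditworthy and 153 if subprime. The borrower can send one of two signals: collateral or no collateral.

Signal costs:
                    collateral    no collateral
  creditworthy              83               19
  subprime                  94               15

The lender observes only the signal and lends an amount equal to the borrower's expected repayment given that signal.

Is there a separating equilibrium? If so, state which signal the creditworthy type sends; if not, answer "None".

None

Try creditworthy → collateral, subprime → no collateral:
  If types separate, collateral earns payment 286 and no collateral earns 153.
  Creditworthy: collateral gives 286 − 83 = 203; no collateral gives 153 − 19 = 134. No deviation. ✓
  Subprime: no collateral gives 153 − 15 = 138; collateral gives 286 − 94 = 192. Would deviate. ✗
Try creditworthy → no collateral, subprime → collateral:
  If types separate, no collateral earns payment 286 and collateral earns 153.
  Creditworthy: no collateral gives 286 − 19 = 267; collateral gives 153 − 83 = 70. No deviation. ✓
  Subprime: collateral gives 153 − 94 = 59; no collateral gives 286 − 15 = 271. Would deviate. ✗
Neither assignment is incentive-compatible.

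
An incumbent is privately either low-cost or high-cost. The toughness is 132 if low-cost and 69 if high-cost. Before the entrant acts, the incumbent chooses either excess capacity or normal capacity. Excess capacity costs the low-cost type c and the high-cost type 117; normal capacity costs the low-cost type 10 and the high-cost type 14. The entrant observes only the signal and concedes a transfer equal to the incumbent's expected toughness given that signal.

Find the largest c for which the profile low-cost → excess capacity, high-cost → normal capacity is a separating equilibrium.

73

Under separation: excess capacity → low-cost (pays 132); normal capacity → high-cost (pays 69).
High-cost: 69 − 14 = 55 ≥ 132 − 117 = 15. Holds regardless of c. ✓
Low-cost: 132 − c ≥ 69 − 10, so c ≤ 132 − 59 = 73.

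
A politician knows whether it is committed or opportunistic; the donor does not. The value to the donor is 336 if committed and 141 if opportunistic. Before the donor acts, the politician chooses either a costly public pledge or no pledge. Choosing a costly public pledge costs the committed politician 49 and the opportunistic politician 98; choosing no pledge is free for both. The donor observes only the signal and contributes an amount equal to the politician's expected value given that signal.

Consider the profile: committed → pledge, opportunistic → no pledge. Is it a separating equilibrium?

If types separate, pledge earns payment 336 and no pledge earns 141.
Committed: pledge gives 336 − 49 = 287; no pledge gives 141 − 0 = 141. No deviation. ✓
Opportunistic: no pledge gives 141 − 0 = 141; pledge gives 336 − 98 = 238. Would deviate. ✗

No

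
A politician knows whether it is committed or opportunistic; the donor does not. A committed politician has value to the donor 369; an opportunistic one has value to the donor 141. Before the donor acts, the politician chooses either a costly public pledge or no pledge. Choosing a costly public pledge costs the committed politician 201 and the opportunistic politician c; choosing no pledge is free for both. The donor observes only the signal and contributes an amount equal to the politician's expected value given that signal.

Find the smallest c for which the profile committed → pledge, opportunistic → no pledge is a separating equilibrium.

Under separation: pledge → committed (pays 369); no pledge → opportunistic (pays 141).
Committed: 369 − 201 = 168 ≥ 141 − 0 = 141. Holds regardless of c. ✓
Opportunistic: 141 − 0 ≥ 369 − c, so c ≥ 369 − 141 = 228.

228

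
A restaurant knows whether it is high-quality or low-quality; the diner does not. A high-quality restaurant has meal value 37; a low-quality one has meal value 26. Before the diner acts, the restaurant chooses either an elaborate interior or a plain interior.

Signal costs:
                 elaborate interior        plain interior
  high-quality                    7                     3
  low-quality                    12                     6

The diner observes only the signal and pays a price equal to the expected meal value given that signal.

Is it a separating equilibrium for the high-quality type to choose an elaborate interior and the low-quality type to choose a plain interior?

No

If types separate, elaborate interior earns payment 37 and plain interior earns 26.
High-quality: elaborate interior gives 37 − 7 = 30; plain interior gives 26 − 3 = 23. No deviation. ✓
Low-quality: plain interior gives 26 − 6 = 20; elaborate interior gives 37 − 12 = 25. Would deviate. ✗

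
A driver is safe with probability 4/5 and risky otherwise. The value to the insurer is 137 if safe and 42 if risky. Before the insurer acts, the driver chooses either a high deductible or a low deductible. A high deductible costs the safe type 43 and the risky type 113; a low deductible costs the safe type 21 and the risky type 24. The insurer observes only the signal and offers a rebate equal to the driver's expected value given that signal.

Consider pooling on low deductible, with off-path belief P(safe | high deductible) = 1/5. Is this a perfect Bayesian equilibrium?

At the pooled signal (low deductible) the insurer holds the prior 4/5 and pays 4/5·137 + 1/5·42 = 118. Off-path (high deductible) belief 1/5 gives 1/5·137 + 4/5·42 = 61.
Safe: low deductible gives 118 − 21 = 97; high deductible gives 61 − 43 = 18. Stays. ✓
Risky: low deductible gives 118 − 24 = 94; high deductible gives 61 − 113 = -52. Stays. ✓

Yes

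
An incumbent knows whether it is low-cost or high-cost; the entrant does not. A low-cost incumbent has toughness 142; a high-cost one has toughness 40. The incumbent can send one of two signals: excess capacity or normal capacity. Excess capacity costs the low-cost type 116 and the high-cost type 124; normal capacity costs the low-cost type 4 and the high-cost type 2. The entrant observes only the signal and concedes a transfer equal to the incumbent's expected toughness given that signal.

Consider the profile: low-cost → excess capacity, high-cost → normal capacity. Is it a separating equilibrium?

If types separate, excess capacity earns payment 142 and normal capacity earns 40.
Low-cost: excess capacity gives 142 − 116 = 26; normal capacity gives 40 − 4 = 36. Would deviate. ✗
High-cost: normal capacity gives 40 − 2 = 38; excess capacity gives 142 − 124 = 18. No deviation. ✓

No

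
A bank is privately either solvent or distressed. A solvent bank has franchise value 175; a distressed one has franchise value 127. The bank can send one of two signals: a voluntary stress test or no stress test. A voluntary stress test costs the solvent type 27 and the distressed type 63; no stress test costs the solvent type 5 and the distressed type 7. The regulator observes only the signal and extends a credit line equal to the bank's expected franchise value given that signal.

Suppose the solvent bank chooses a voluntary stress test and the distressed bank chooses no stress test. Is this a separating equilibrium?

Yes

If types separate, stress test earns payment 175 and no stress test earns 127.
Solvent: stress test gives 175 − 27 = 148; no stress test gives 127 − 5 = 122. No deviation. ✓
Distressed: no stress test gives 127 − 7 = 120; stress test gives 175 − 63 = 112. No deviation. ✓
Both incentive constraints hold.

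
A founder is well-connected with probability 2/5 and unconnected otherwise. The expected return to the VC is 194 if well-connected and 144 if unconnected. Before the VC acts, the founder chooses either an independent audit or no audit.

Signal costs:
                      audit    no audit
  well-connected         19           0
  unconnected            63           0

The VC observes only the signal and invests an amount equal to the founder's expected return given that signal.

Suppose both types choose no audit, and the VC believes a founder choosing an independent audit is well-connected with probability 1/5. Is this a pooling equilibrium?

Yes

At the pooled signal (no audit) the VC holds the prior 2/5 and pays 2/5·194 + 3/5·144 = 164. Off-path (audit) belief 1/5 gives 1/5·194 + 4/5·144 = 154.
Well-connected: no audit gives 164 − 0 = 164; audit gives 154 − 19 = 135. Stays. ✓
Unconnected: no audit gives 164 − 0 = 164; audit gives 154 − 63 = 91. Stays. ✓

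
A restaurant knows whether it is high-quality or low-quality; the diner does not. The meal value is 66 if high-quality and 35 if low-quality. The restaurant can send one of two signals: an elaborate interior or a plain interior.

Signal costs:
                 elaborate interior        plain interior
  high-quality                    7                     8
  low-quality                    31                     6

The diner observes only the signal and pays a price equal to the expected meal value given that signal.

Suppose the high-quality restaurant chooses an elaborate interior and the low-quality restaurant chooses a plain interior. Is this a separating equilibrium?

No

Under separation the diner infers type exactly: elaborate interior → high-quality (pays 66), plain interior → low-quality (pays 35).
High-quality: elaborate interior gives 66 − 7 = 59; plain interior gives 35 − 8 = 27. No deviation. ✓
Low-quality: plain interior gives 35 − 6 = 29; elaborate interior gives 66 − 31 = 35. Would deviate. ✗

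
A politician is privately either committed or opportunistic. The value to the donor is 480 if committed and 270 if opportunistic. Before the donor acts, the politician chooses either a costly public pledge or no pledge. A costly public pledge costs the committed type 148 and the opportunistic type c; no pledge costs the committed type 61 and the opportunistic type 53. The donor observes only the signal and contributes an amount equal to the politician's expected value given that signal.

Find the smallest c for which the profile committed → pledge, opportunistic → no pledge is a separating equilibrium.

263

Under separation: pledge → committed (pays 480); no pledge → opportunistic (pays 270).
Committed: 480 − 148 = 332 ≥ 270 − 61 = 209. Holds regardless of c. ✓
Opportunistic: 270 − 53 ≥ 480 − c, so c ≥ 480 − 217 = 263.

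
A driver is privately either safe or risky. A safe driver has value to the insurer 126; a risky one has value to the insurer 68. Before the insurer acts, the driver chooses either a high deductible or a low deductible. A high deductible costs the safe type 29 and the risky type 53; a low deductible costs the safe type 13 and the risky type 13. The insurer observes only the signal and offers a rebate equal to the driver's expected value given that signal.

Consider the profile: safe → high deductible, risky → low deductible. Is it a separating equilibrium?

No

Under separation the insurer infers type exactly: high deductible → safe (pays 126), low deductible → risky (pays 68).
Safe: high deductible gives 126 − 29 = 97; low deductible gives 68 − 13 = 55. No deviation. ✓
Risky: low deductible gives 68 − 13 = 55; high deductible gives 126 − 53 = 73. Would deviate. ✗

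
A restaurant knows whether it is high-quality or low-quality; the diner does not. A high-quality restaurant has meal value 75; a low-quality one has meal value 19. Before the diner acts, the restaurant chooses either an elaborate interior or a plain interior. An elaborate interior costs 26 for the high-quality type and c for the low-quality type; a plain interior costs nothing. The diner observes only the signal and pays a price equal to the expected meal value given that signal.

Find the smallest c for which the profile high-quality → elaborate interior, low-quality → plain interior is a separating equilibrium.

Under separation: elaborate interior → high-quality (pays 75); plain interior → low-quality (pays 19).
High-quality: 75 − 26 = 49 ≥ 19 − 0 = 19. Holds regardless of c. ✓
Low-quality: 19 − 0 ≥ 75 − c, so c ≥ 75 − 19 = 56.

56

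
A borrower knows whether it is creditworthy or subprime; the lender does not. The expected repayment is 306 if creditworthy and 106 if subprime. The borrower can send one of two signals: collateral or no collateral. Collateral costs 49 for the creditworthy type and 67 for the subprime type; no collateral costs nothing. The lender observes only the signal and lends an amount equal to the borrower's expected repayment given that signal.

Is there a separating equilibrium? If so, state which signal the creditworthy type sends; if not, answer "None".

None

Try creditworthy → collateral, subprime → no collateral:
  If types separate, collateral earns payment 306 and no collateral earns 106.
  Creditworthy: collateral gives 306 − 49 = 257; no collateral gives 106 − 0 = 106. No deviation. ✓
  Subprime: no collateral gives 106 − 0 = 106; collateral gives 306 − 67 = 239. Would deviate. ✗
Try creditworthy → no collateral, subprime → collateral:
  If types separate, no collateral earns payment 306 and collateral earns 106.
  Creditworthy: no collateral gives 306 − 0 = 306; collateral gives 106 − 49 = 57. No deviation. ✓
  Subprime: collateral gives 106 − 67 = 39; no collateral gives 306 − 0 = 306. Would deviate. ✗
Neither assignment is incentive-compatible.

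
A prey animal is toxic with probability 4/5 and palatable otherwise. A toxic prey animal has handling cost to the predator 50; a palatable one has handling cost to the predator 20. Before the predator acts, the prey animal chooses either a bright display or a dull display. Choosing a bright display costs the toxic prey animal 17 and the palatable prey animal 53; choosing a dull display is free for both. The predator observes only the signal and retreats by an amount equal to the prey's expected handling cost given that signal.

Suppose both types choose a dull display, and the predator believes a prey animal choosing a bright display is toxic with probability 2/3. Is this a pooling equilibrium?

Yes

On the equilibrium path (dull display) the predator holds the prior 4/5 and pays 4/5·50 + 1/5·20 = 44. Off-path (bright display) belief 2/3 gives 2/3·50 + 1/3·20 = 40.
Toxic: dull display gives 44 − 0 = 44; bright display gives 40 − 17 = 23. Stays. ✓
Palatable: dull display gives 44 − 0 = 44; bright display gives 40 − 53 = -13. Stays. ✓
Beliefs are Bayes-consistent on-path and both types best-respond.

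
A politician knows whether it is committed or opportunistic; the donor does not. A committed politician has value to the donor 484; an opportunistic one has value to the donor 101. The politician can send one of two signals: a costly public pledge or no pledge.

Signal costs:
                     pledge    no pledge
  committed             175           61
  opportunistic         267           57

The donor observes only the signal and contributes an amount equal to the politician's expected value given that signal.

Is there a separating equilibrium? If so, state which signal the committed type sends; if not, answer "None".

Try committed → pledge, opportunistic → no pledge:
  If types separate, pledge earns payment 484 and no pledge earns 101.
  Committed: pledge gives 484 − 175 = 309; no pledge gives 101 − 61 = 40. No deviation. ✓
  Opportunistic: no pledge gives 101 − 57 = 44; pledge gives 484 − 267 = 217. Would deviate. ✗
Try committed → no pledge, opportunistic → pledge:
  If types separate, no pledge earns payment 484 and pledge earns 101.
  Committed: no pledge gives 484 − 61 = 423; pledge gives 101 − 175 = -74. No deviation. ✓
  Opportunistic: pledge gives 101 − 267 = -166; no pledge gives 484 − 57 = 427. Would deviate. ✗
Neither assignment is incentive-compatible.

None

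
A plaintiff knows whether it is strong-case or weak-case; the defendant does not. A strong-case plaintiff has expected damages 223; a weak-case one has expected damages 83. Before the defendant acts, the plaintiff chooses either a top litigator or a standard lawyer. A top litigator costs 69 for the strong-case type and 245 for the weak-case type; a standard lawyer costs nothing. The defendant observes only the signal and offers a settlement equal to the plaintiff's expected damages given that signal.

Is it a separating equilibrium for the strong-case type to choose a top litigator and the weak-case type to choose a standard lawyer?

Yes

If types separate, top litigator earns payment 223 and standard lawyer earns 83.
Strong-case: top litigator gives 223 − 69 = 154; standard lawyer gives 83 − 0 = 83. No deviation. ✓
Weak-case: standard lawyer gives 83 − 0 = 83; top litigator gives 223 − 245 = -22. No deviation. ✓
Neither type gains from mimicking the other.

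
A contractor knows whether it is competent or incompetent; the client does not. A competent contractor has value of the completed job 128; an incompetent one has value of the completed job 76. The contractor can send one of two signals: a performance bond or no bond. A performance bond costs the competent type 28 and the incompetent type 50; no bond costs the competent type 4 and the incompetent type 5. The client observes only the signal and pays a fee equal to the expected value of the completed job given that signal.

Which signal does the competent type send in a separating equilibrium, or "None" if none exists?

None

Try competent → bond, incompetent → no bond:
  Under separation the client infers type exactly: bond → competent (pays 128), no bond → incompetent (pays 76).
  Competent: bond gives 128 − 28 = 100; no bond gives 76 − 4 = 72. No deviation. ✓
  Incompetent: no bond gives 76 − 5 = 71; bond gives 128 − 50 = 78. Would deviate. ✗
Try competent → no bond, incompetent → bond:
  Under separation the client infers type exactly: no bond → competent (pays 128), bond → incompetent (pays 76).
  Competent: no bond gives 128 − 4 = 124; bond gives 76 − 28 = 48. No deviation. ✓
  Incompetent: bond gives 76 − 50 = 26; no bond gives 128 − 5 = 123. Would deviate. ✗
Neither assignment is incentive-compatible.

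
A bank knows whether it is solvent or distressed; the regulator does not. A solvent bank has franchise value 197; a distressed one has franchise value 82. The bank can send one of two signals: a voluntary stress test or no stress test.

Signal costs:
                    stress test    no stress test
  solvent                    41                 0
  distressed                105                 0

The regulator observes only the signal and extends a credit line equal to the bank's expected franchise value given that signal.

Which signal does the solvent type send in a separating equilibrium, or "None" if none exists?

None

Try solvent → stress test, distressed → no stress test:
  Under separation the regulator infers type exactly: stress test → solvent (pays 197), no stress test → distressed (pays 82).
  Solvent: stress test gives 197 − 41 = 156; no stress test gives 82 − 0 = 82. No deviation. ✓
  Distressed: no stress test gives 82 − 0 = 82; stress test gives 197 − 105 = 92. Would deviate. ✗
Try solvent → no stress test, distressed → stress test:
  Under separation the regulator infers type exactly: no stress test → solvent (pays 197), stress test → distressed (pays 82).
  Solvent: no stress test gives 197 − 0 = 197; stress test gives 82 − 41 = 41. No deviation. ✓
  Distressed: stress test gives 82 − 105 = -23; no stress test gives 197 − 0 = 197. Would deviate. ✗
Neither assignment is incentive-compatible.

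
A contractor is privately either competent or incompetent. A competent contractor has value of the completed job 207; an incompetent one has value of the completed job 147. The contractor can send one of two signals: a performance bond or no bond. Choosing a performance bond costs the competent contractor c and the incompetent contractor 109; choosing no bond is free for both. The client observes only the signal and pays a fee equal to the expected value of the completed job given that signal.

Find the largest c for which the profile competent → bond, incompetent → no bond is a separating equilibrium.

Under separation: bond → competent (pays 207); no bond → incompetent (pays 147).
Incompetent: 147 − 0 = 147 ≥ 207 − 109 = 98. Holds regardless of c. ✓
Competent: 207 − c ≥ 147 − 0, so c ≤ 207 − 147 = 60.

60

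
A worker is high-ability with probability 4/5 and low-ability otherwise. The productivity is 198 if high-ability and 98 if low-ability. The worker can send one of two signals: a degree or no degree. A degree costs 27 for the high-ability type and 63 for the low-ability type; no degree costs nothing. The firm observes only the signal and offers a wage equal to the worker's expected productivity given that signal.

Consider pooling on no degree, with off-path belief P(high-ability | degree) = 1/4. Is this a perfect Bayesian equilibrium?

Yes

At the pooled signal (no degree) the firm holds the prior 4/5 and pays 4/5·198 + 1/5·98 = 178. Off-path (degree) belief 1/4 gives 1/4·198 + 3/4·98 = 123.
High-ability: no degree gives 178 − 0 = 178; degree gives 123 − 27 = 96. Stays. ✓
Low-ability: no degree gives 178 − 0 = 178; degree gives 123 − 63 = 60. Stays. ✓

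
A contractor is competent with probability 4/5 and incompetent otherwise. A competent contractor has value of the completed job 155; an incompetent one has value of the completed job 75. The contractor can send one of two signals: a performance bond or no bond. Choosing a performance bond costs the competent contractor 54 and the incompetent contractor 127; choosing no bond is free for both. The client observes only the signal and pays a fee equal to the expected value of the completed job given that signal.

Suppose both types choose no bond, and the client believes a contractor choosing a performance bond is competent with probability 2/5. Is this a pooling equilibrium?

On the equilibrium path (no bond) the client holds the prior 4/5 and pays 4/5·155 + 1/5·75 = 139. Off-path (bond) belief 2/5 gives 2/5·155 + 3/5·75 = 107.
Competent: no bond gives 139 − 0 = 139; bond gives 107 − 54 = 53. Stays. ✓
Incompetent: no bond gives 139 − 0 = 139; bond gives 107 − 127 = -20. Stays. ✓
Beliefs are Bayes-consistent on-path and both types best-respond.

Yes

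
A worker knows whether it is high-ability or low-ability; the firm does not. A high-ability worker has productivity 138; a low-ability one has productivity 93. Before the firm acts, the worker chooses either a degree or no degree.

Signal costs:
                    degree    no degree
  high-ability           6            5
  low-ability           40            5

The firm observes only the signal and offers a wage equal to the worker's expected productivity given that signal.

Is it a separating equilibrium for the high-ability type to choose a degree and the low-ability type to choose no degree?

No

If types separate, degree earns payment 138 and no degree earns 93.
High-ability: degree gives 138 − 6 = 132; no degree gives 93 − 5 = 88. No deviation. ✓
Low-ability: no degree gives 93 − 5 = 88; degree gives 138 − 40 = 98. Would deviate. ✗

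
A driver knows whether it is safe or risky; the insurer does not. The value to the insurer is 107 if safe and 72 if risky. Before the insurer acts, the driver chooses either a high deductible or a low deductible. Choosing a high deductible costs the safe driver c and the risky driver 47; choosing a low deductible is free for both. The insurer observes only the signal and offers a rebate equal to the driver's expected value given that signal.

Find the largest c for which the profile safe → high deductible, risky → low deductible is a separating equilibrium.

Under separation: high deductible → safe (pays 107); low deductible → risky (pays 72).
Risky: 72 − 0 = 72 ≥ 107 − 47 = 60. Holds regardless of c. ✓
Safe: 107 − c ≥ 72 − 0, so c ≤ 107 − 72 = 35.

35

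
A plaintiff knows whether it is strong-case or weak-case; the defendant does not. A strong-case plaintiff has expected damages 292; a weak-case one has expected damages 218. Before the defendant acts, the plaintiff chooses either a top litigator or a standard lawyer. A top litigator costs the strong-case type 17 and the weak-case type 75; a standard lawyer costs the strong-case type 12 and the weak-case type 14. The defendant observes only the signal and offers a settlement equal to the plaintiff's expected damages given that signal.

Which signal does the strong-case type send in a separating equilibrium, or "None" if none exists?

Try strong-case → top litigator, weak-case → standard lawyer:
  If types separate, top litigator earns payment 292 and standard lawyer earns 218.
  Strong-case: top litigator gives 292 − 17 = 275; standard lawyer gives 218 − 12 = 206. No deviation. ✓
  Weak-case: standard lawyer gives 218 − 14 = 204; top litigator gives 292 − 75 = 217. Would deviate. ✗
Try strong-case → standard lawyer, weak-case → top litigator:
  If types separate, standard lawyer earns payment 292 and top litigator earns 218.
  Strong-case: standard lawyer gives 292 − 12 = 280; top litigator gives 218 − 17 = 201. No deviation. ✓
  Weak-case: top litigator gives 218 − 75 = 143; standard lawyer gives 292 − 14 = 278. Would deviate. ✗
Neither assignment is incentive-compatible.

None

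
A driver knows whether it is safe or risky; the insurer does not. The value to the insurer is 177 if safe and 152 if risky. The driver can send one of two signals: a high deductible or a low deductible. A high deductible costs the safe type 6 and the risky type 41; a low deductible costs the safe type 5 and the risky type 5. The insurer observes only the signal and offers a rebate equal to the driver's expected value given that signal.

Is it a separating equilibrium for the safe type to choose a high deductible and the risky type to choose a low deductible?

Yes

If types separate, high deductible earns payment 177 and low deductible earns 152.
Safe: high deductible gives 177 − 6 = 171; low deductible gives 152 − 5 = 147. No deviation. ✓
Risky: low deductible gives 152 − 5 = 147; high deductible gives 177 − 41 = 136. No deviation. ✓
Neither type gains from mimicking the other.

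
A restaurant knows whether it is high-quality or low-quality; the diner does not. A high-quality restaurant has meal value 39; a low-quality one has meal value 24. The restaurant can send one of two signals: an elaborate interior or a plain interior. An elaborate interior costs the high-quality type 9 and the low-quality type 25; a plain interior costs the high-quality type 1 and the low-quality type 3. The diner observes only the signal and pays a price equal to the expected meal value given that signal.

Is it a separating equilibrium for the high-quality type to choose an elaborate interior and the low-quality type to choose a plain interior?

Yes

Under separation the diner infers type exactly: elaborate interior → high-quality (pays 39), plain interior → low-quality (pays 24).
High-quality: elaborate interior gives 39 − 9 = 30; plain interior gives 24 − 1 = 23. No deviation. ✓
Low-quality: plain interior gives 24 − 3 = 21; elaborate interior gives 39 − 25 = 14. No deviation. ✓
Both incentive constraints hold.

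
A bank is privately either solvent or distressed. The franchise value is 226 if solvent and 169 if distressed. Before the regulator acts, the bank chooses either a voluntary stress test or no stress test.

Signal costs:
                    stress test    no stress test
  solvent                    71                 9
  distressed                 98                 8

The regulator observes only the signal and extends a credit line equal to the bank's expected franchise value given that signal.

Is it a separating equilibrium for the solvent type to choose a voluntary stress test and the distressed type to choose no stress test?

No

If types separate, stress test earns payment 226 and no stress test earns 169.
Solvent: stress test gives 226 − 71 = 155; no stress test gives 169 − 9 = 160. Would deviate. ✗
Distressed: no stress test gives 169 − 8 = 161; stress test gives 226 − 98 = 128. No deviation. ✓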